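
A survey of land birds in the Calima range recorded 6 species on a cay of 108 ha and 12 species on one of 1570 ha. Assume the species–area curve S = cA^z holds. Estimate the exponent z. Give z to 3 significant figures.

Taking logs: ln S = ln c + z ln A, so z = (ln S₂ − ln S₁)/(ln A₂ − ln A₁).
z = ln(12/6) / ln(1570/108) = ln(2) / ln(14.54) = 0.6931 / 2.6767 = 0.2590

0.259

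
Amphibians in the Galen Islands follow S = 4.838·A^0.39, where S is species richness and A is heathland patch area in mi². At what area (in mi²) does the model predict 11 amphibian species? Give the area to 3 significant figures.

11 = 4.838 × A^0.39  ⇒  A^0.39 = 11/4.838 = 2.274
ln A = ln(2.274) / 0.39 = 0.8214 / 0.39 = 2.1061
A = e^2.1061 ≈ 8.216 mi²

8.22 mi²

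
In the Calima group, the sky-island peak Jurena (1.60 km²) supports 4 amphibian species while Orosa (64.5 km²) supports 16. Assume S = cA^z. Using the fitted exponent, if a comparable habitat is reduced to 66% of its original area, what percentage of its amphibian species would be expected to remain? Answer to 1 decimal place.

z = ln(16/4) / ln(64.5/1.6) = 1.3863 / 3.6967 = 0.3750
S_new/S_old = (A_new/A_old)^z = 0.66^0.3750 = exp(0.3750 × -0.4155) = 0.8557

85.6%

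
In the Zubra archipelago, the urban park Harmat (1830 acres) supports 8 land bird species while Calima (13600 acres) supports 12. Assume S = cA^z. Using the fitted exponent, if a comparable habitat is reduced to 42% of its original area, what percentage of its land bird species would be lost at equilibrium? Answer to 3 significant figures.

z = ln(12/8) / ln(13600/1830) = 0.4055 / 2.0058 = 0.2022
S_new/S_old = (A_new/A_old)^z = 0.42^0.2022 = exp(0.2022 × -0.8675) = 0.8391
Fraction lost = 1 − 0.8391 = 0.1609

16.1%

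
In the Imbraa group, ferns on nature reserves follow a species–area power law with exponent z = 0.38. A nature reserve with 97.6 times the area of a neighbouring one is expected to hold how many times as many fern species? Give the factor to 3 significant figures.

S₂/S₁ = (A₂/A₁)^z = 97.6^0.38
ln(S₂/S₁) = 0.38 × ln 97.6 = 0.38 × 4.5809 = 1.7407
S₂/S₁ = e^1.7407 ≈ 5.702

5.70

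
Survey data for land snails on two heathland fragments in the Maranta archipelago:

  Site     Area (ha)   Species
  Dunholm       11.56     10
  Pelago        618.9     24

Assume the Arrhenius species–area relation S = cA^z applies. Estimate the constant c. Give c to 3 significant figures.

5.84

z = ln(S₂/S₁) / ln(A₂/A₁) = ln(24/10) / ln(618.9/11.56) = 0.8755 / 3.9804 = 0.2199
c = S₁ / A₁^z = 10 / 11.56^0.2199 = 10 / 1.713 = 5.837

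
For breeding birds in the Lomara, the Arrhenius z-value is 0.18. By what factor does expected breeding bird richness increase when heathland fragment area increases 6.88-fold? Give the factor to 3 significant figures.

1.42

S₂/S₁ = (A₂/A₁)^z = 6.88^0.18
ln(S₂/S₁) = 0.18 × ln 6.88 = 0.18 × 1.9286 = 0.3472
S₂/S₁ = e^0.3472 ≈ 1.415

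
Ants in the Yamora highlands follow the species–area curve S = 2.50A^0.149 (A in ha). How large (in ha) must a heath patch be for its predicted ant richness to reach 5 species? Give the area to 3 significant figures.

5 = 2.5 × A^0.149  ⇒  A^0.149 = 5/2.5 = 2
ln A = ln(2) / 0.149 = 0.6931 / 0.149 = 4.6520
A = e^4.6520 ≈ 104.8 ha

105 ha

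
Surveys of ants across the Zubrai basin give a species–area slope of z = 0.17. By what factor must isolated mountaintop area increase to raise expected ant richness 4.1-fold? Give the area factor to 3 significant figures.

4020

(A₂/A₁)^0.17 = 4.1, so A₂/A₁ = 4.1^(1/0.17) = 4.1^5.882
ln(A₂/A₁) = ln 4.1 / 0.17 = 1.4110 / 0.17 = 8.2999
A₂/A₁ = e^8.2999 ≈ 4024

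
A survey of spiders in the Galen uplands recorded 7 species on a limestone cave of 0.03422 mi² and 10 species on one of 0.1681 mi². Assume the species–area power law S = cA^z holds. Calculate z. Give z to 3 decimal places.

0.224

Taking logs: ln S = ln c + z ln A, so z = (ln S₂ − ln S₁)/(ln A₂ − ln A₁).
z = ln(10/7) / ln(0.1681/0.03422) = ln(1.429) / ln(4.912) = 0.3567 / 1.5917 = 0.2241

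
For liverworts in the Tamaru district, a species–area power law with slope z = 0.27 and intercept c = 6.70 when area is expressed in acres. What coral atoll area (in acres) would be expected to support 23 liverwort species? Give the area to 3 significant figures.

96.4 acres

23 = 6.7 × A^0.27  ⇒  A^0.27 = 23/6.7 = 3.433
ln A = ln(3.433) / 0.27 = 1.2334 / 0.27 = 4.5681
A = e^4.5681 ≈ 96.36 acres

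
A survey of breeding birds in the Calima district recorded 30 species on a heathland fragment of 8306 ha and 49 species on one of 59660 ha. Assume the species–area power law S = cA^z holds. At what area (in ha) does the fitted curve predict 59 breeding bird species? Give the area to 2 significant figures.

z = ln(49/30) / ln(59660/8306) = 0.4906 / 1.9717 = 0.2488
c = 30 / 8306^0.2488 = 30 / 9.447 = 3.176
A = (59/3.176)^(1/0.2488) ⇒ ln A = ln(18.58)/0.2488 = 11.7428
A = e^11.7428 ≈ 125840 ha

130000 ha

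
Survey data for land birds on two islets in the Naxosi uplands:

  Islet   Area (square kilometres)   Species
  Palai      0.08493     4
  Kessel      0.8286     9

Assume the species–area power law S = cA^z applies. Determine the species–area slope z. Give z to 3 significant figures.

0.356

Taking logs: ln S = ln c + z ln A, so z = (ln S₂ − ln S₁)/(ln A₂ − ln A₁).
z = ln(9/4) / ln(0.8286/0.08493) = ln(2.25) / ln(9.756) = 0.8109 / 2.2779 = 0.3560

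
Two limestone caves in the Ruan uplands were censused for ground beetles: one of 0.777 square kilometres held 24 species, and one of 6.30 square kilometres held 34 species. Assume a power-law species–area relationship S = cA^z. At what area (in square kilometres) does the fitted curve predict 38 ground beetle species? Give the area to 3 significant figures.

z = ln(34/24) / ln(6.3/0.777) = 0.3483 / 2.0929 = 0.1664
c = 24 / 0.777^0.1664 = 24 / 0.9589 = 25.03
A = (38/25.03)^(1/0.1664) ⇒ ln A = ln(1.518)/0.1664 = 2.5089
A = e^2.5089 ≈ 12.29 square kilometres

12.3 square kilometres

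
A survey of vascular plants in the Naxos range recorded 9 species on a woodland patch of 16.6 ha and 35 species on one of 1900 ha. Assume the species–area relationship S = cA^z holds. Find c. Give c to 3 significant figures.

z = ln(S₂/S₁) / ln(A₂/A₁) = ln(35/9) / ln(1900/16.6) = 1.3581 / 4.7402 = 0.2865
c = S₁ / A₁^z = 9 / 16.6^0.2865 = 9 / 2.237 = 4.024

4.02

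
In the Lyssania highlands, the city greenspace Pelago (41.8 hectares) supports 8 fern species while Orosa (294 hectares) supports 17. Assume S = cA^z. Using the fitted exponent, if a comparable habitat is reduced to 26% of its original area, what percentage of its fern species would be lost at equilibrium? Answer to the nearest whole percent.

z = ln(17/8) / ln(294/41.8) = 0.7538 / 1.9507 = 0.3864
S_new/S_old = (A_new/A_old)^z = 0.26^0.3864 = exp(0.3864 × -1.3471) = 0.5942
Fraction lost = 1 − 0.5942 = 0.4058

41%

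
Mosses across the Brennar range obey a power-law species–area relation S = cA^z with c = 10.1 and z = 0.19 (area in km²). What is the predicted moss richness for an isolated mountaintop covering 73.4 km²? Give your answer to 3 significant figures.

S = 10.1 × 73.4^0.19 = 10.1 × 2.262 ≈ 22.85

22.8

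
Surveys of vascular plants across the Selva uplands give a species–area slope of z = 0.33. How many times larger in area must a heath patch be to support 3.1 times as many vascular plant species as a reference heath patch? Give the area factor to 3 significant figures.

(A₂/A₁)^0.33 = 3.1, so A₂/A₁ = 3.1^(1/0.33) = 3.1^3.03
ln(A₂/A₁) = ln 3.1 / 0.33 = 1.1314 / 0.33 = 3.4285
A₂/A₁ = e^3.4285 ≈ 30.83

30.8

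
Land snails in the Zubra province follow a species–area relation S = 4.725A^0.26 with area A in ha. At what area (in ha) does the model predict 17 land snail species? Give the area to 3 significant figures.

138 ha

17 = 4.725 × A^0.26  ⇒  A^0.26 = 17/4.725 = 3.598
ln A = ln(3.598) / 0.26 = 1.2803 / 0.26 = 4.9244
A = e^4.9244 ≈ 137.6 ha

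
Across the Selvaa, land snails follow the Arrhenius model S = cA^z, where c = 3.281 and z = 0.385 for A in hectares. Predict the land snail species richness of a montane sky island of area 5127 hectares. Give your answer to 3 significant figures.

88.0

S = 3.281 × 5127^0.385 = 3.281 × 26.81 ≈ 87.96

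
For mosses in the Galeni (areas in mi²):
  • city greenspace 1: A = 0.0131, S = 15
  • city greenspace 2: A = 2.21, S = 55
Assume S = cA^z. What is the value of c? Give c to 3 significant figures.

z = ln(S₂/S₁) / ln(A₂/A₁) = ln(55/15) / ln(2.21/0.0131) = 1.2993 / 5.1281 = 0.2534
c = S₁ / A₁^z = 15 / 0.0131^0.2534 = 15 / 0.3334 = 44.99

45.0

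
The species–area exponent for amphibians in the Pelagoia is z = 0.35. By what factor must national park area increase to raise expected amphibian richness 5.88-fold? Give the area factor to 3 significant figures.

(A₂/A₁)^0.35 = 5.88, so A₂/A₁ = 5.88^(1/0.35) = 5.88^2.857
ln(A₂/A₁) = ln 5.88 / 0.35 = 1.7716 / 0.35 = 5.0616
A₂/A₁ = e^5.0616 ≈ 157.8

158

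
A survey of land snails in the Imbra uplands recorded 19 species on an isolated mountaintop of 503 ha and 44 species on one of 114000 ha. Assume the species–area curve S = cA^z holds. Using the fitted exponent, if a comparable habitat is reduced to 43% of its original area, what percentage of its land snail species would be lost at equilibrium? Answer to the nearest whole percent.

12%

z = ln(44/19) / ln(114000/503) = 0.8398 / 5.4234 = 0.1548
S_new/S_old = (A_new/A_old)^z = 0.43^0.1548 = exp(0.1548 × -0.8440) = 0.8775
Fraction lost = 1 − 0.8775 = 0.1225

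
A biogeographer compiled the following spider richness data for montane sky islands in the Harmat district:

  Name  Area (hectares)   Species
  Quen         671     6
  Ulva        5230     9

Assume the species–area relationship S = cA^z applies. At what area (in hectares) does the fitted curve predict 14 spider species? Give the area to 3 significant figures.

49000 hectares

z = ln(9/6) / ln(5230/671) = 0.4055 / 2.0534 = 0.1975
c = 6 / 671^0.1975 = 6 / 3.615 = 1.66
A = (14/1.66)^(1/0.1975) ⇒ ln A = ln(8.436)/0.1975 = 10.7997
A = e^10.7997 ≈ 49008 hectares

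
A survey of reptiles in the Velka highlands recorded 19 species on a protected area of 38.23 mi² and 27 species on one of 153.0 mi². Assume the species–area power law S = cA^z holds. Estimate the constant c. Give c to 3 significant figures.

7.55

z = ln(S₂/S₁) / ln(A₂/A₁) = ln(27/19) / ln(153/38.23) = 0.3514 / 1.3868 = 0.2534
c = S₁ / A₁^z = 19 / 38.23^0.2534 = 19 / 2.517 = 7.547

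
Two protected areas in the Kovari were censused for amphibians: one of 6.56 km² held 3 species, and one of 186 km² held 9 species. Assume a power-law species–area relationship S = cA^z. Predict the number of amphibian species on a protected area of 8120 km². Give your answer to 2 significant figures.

31

z = ln(9/3) / ln(186/6.56) = 1.0986 / 3.3448 = 0.3285
c = 3 / 6.56^0.3285 = 3 / 1.855 = 1.617
S₃ = 1.617 × 8120^0.3285 = 1.617 × 19.24 ≈ 31.11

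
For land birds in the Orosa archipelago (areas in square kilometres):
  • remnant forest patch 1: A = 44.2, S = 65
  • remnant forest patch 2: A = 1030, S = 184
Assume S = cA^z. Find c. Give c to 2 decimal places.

z = ln(S₂/S₁) / ln(A₂/A₁) = ln(184/65) / ln(1030/44.2) = 1.0405 / 3.1486 = 0.3305
c = S₁ / A₁^z = 65 / 44.2^0.3305 = 65 / 3.498 = 18.58

18.58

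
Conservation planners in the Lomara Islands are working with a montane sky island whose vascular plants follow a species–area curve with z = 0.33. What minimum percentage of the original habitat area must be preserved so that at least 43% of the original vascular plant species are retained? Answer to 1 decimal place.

Need (A_new/A_old)^0.33 = 0.43, so A_new/A_old = 0.43^(1/0.33) = 0.43^3.03
ln(A_new/A_old) = ln 0.43 / 0.33 = -0.8440 / 0.33 = -2.5575
A_new/A_old = e^-2.5575 ≈ 0.0775

7.7%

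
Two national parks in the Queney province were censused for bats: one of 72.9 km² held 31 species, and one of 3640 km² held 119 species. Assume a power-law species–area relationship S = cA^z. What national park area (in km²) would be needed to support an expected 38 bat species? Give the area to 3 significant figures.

132 km²

z = ln(119/31) / ln(3640/72.9) = 1.3451 / 3.9107 = 0.3440
c = 31 / 72.9^0.3440 = 31 / 4.372 = 7.09
A = (38/7.09)^(1/0.3440) ⇒ ln A = ln(5.36)/0.3440 = 4.8810
A = e^4.8810 ≈ 131.8 km²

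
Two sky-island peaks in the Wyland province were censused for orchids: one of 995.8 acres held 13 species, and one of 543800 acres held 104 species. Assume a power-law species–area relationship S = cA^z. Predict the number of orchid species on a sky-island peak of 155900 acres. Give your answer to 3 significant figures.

z = ln(104/13) / ln(543800/995.8) = 2.0794 / 6.3028 = 0.3299
c = 13 / 995.8^0.3299 = 13 / 9.754 = 1.333
S₃ = 1.333 × 155900^0.3299 = 1.333 × 51.67 ≈ 68.87

68.9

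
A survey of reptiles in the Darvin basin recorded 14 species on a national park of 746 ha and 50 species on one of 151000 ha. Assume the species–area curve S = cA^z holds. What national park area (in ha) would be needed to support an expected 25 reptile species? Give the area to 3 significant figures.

z = ln(50/14) / ln(151000/746) = 1.2730 / 5.3103 = 0.2397
c = 14 / 746^0.2397 = 14 / 4.882 = 2.867
A = (25/2.867)^(1/0.2397) ⇒ ln A = ln(8.719)/0.2397 = 9.0335
A = e^9.0335 ≈ 8379 ha

8380 ha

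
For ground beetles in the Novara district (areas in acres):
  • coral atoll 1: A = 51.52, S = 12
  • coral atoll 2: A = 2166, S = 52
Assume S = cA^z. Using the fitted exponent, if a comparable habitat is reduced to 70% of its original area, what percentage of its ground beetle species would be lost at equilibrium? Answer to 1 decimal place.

z = ln(52/12) / ln(2166/51.52) = 1.4663 / 3.7387 = 0.3922
S_new/S_old = (A_new/A_old)^z = 0.7^0.3922 = exp(0.3922 × -0.3567) = 0.8695
Fraction lost = 1 − 0.8695 = 0.1305

13.1%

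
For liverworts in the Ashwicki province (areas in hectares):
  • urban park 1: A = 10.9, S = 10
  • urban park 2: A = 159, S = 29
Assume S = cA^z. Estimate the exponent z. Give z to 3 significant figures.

0.397

Taking logs: ln S = ln c + z ln A, so z = (ln S₂ − ln S₁)/(ln A₂ − ln A₁).
z = ln(29/10) / ln(159/10.9) = ln(2.9) / ln(14.59) = 1.0647 / 2.6801 = 0.3973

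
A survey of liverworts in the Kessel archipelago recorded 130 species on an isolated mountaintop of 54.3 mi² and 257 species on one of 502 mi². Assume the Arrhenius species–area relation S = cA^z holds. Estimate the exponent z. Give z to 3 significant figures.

0.306

Taking logs: ln S = ln c + z ln A, so z = (ln S₂ − ln S₁)/(ln A₂ − ln A₁).
z = ln(257/130) / ln(502/54.3) = ln(1.977) / ln(9.245) = 0.6815 / 2.2241 = 0.3064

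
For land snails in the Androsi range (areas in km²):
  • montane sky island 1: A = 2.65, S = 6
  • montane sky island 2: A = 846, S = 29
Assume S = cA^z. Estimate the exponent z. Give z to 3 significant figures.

Taking logs: ln S = ln c + z ln A, so z = (ln S₂ − ln S₁)/(ln A₂ − ln A₁).
z = ln(29/6) / ln(846/2.65) = ln(4.833) / ln(319.2) = 1.5755 / 5.7660 = 0.2732

0.273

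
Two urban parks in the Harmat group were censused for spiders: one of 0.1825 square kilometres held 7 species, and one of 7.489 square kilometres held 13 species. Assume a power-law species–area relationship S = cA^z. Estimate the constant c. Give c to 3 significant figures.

z = ln(S₂/S₁) / ln(A₂/A₁) = ln(13/7) / ln(7.489/0.1825) = 0.6190 / 3.7144 = 0.1667
c = S₁ / A₁^z = 7 / 0.1825^0.1667 = 7 / 0.7532 = 9.294

9.29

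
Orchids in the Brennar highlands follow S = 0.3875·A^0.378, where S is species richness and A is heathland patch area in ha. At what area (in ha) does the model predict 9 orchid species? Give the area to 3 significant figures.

9 = 0.3875 × A^0.378  ⇒  A^0.378 = 9/0.3875 = 23.23
ln A = ln(23.23) / 0.378 = 3.1453 / 0.378 = 8.3208
A = e^8.3208 ≈ 4108 ha

4110 ha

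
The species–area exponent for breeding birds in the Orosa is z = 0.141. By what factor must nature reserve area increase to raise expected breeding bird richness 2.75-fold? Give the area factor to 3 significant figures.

1310

(A₂/A₁)^0.141 = 2.75, so A₂/A₁ = 2.75^(1/0.141) = 2.75^7.092
ln(A₂/A₁) = ln 2.75 / 0.141 = 1.0116 / 0.141 = 7.1745
A₂/A₁ = e^7.1745 ≈ 1306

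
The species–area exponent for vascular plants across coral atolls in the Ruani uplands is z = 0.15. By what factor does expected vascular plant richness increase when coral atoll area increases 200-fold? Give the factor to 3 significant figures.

S₂/S₁ = (A₂/A₁)^z = 200^0.15
ln(S₂/S₁) = 0.15 × ln 200 = 0.15 × 5.2983 = 0.7947
S₂/S₁ = e^0.7947 ≈ 2.214

2.21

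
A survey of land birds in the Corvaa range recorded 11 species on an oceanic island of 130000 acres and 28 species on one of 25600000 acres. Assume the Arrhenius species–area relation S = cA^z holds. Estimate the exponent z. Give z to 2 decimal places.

Taking logs: ln S = ln c + z ln A, so z = (ln S₂ − ln S₁)/(ln A₂ − ln A₁).
z = ln(28/11) / ln(25600000/130000) = ln(2.545) / ln(196.9) = 0.9343 / 5.2828 = 0.1769

0.18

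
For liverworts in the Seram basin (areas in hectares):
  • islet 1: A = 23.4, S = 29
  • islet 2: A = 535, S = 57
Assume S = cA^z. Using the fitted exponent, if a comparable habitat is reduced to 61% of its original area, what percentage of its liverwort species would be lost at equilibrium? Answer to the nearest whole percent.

10%

z = ln(57/29) / ln(535/23.4) = 0.6758 / 3.1295 = 0.2159
S_new/S_old = (A_new/A_old)^z = 0.61^0.2159 = exp(0.2159 × -0.4943) = 0.8988
Fraction lost = 1 − 0.8988 = 0.1012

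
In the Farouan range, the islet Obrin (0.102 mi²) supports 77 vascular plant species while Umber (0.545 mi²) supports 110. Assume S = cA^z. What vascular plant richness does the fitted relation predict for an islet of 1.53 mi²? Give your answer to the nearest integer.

137

z = ln(110/77) / ln(0.545/0.102) = 0.3567 / 1.6758 = 0.2128
c = 77 / 0.102^0.2128 = 77 / 0.6152 = 125.2
S₃ = 125.2 × 1.53^0.2128 = 125.2 × 1.095 ≈ 137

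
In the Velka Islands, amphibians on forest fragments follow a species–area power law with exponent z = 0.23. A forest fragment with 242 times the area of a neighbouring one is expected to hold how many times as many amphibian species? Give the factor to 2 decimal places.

S₂/S₁ = (A₂/A₁)^z = 242^0.23
ln(S₂/S₁) = 0.23 × ln 242 = 0.23 × 5.4889 = 1.2625
S₂/S₁ = e^1.2625 ≈ 3.534

3.53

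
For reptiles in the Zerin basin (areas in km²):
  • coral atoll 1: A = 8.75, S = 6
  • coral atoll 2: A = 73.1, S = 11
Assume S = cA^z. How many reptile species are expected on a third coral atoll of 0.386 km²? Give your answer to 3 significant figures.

z = ln(11/6) / ln(73.1/8.75) = 0.6061 / 2.1228 = 0.2855
c = 6 / 8.75^0.2855 = 6 / 1.858 = 3.23
S₃ = 3.23 × 0.386^0.2855 = 3.23 × 0.762 ≈ 2.461

2.46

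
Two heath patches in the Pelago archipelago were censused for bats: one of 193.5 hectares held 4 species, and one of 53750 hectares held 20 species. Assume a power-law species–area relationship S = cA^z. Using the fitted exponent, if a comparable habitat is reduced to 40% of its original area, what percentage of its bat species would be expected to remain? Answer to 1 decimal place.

76.9%

z = ln(20/4) / ln(53750/193.5) = 1.6094 / 5.6268 = 0.2860
S_new/S_old = (A_new/A_old)^z = 0.4^0.2860 = exp(0.2860 × -0.9163) = 0.7694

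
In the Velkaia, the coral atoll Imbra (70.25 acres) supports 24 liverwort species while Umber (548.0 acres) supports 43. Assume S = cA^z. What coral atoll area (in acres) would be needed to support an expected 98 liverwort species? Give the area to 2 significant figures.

10000 acres

z = ln(43/24) / ln(548/70.25) = 0.5831 / 2.0542 = 0.2839
c = 24 / 70.25^0.2839 = 24 / 3.344 = 7.178
A = (98/7.178)^(1/0.2839) ⇒ ln A = ln(13.65)/0.2839 = 9.2081
A = e^9.2081 ≈ 9978 acres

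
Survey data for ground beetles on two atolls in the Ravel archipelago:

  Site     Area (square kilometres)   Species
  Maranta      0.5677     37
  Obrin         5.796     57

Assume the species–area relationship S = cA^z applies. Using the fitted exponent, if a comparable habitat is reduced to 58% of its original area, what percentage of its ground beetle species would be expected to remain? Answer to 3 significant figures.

90.4%

z = ln(57/37) / ln(5.796/0.5677) = 0.4321 / 2.3233 = 0.1860
S_new/S_old = (A_new/A_old)^z = 0.58^0.1860 = exp(0.1860 × -0.5447) = 0.9036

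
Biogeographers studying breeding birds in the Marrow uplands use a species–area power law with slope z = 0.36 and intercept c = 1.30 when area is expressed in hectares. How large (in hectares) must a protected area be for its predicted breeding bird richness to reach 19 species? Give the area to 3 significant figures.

1720 hectares

19 = 1.3 × A^0.36  ⇒  A^0.36 = 19/1.3 = 14.62
ln A = ln(14.62) / 0.36 = 2.6821 / 0.36 = 7.4502
A = e^7.4502 ≈ 1720 hectares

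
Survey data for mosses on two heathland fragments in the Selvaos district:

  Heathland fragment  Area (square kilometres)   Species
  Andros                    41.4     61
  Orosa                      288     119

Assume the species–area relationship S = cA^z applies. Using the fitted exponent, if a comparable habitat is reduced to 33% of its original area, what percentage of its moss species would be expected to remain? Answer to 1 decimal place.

z = ln(119/61) / ln(288/41.4) = 0.6682 / 1.9397 = 0.3445
S_new/S_old = (A_new/A_old)^z = 0.33^0.3445 = exp(0.3445 × -1.1087) = 0.6825

68.3%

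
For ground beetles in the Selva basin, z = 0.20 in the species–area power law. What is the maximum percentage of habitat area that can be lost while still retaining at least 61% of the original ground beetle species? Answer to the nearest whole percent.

Need (A_new/A_old)^0.2 = 0.61, so A_new/A_old = 0.61^(1/0.2) = 0.61^5
ln(A_new/A_old) = ln 0.61 / 0.2 = -0.4943 / 0.2 = -2.4715
A_new/A_old = e^-2.4715 ≈ 0.08446
Fraction that can be lost = 1 − 0.08446 = 0.9155

92%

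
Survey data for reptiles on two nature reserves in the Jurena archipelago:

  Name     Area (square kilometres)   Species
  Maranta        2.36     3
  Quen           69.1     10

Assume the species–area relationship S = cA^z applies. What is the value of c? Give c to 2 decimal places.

2.21

z = ln(S₂/S₁) / ln(A₂/A₁) = ln(10/3) / ln(69.1/2.36) = 1.2040 / 3.3769 = 0.3565
c = S₁ / A₁^z = 3 / 2.36^0.3565 = 3 / 1.358 = 2.209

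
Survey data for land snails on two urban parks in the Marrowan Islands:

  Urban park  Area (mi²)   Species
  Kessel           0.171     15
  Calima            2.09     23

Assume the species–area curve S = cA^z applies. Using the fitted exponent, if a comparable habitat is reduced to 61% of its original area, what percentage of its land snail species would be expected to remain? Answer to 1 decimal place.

z = ln(23/15) / ln(2.09/0.171) = 0.4274 / 2.5033 = 0.1708
S_new/S_old = (A_new/A_old)^z = 0.61^0.1708 = exp(0.1708 × -0.4943) = 0.9191

91.9%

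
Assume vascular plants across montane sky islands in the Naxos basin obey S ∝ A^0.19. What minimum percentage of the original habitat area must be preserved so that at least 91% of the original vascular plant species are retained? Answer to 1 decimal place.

Need (A_new/A_old)^0.19 = 0.91, so A_new/A_old = 0.91^(1/0.19) = 0.91^5.263
ln(A_new/A_old) = ln 0.91 / 0.19 = -0.0943 / 0.19 = -0.4964
A_new/A_old = e^-0.4964 ≈ 0.6087

60.9%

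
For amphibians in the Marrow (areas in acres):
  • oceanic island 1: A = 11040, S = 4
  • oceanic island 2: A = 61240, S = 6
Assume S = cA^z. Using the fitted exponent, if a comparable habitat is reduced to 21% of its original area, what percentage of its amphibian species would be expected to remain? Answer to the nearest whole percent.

z = ln(6/4) / ln(61240/11040) = 0.4055 / 1.7133 = 0.2367
S_new/S_old = (A_new/A_old)^z = 0.21^0.2367 = exp(0.2367 × -1.5606) = 0.6912

69%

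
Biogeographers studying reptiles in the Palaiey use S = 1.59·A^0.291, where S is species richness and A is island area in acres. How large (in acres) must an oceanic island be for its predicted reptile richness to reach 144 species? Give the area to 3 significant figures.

144 = 1.59 × A^0.291  ⇒  A^0.291 = 144/1.59 = 90.57
ln A = ln(90.57) / 0.291 = 4.5061 / 0.291 = 15.4848
A = e^15.4848 ≈ 5308440 acres

5310000 acres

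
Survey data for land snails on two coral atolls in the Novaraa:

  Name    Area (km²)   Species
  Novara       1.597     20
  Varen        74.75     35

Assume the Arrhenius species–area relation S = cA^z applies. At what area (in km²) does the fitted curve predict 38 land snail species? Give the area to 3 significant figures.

z = ln(35/20) / ln(74.75/1.597) = 0.5596 / 3.8460 = 0.1455
c = 20 / 1.597^0.1455 = 20 / 1.07 = 18.68
A = (38/18.68)^(1/0.1455) ⇒ ln A = ln(2.034)/0.1455 = 4.8793
A = e^4.8793 ≈ 131.5 km²

132 km²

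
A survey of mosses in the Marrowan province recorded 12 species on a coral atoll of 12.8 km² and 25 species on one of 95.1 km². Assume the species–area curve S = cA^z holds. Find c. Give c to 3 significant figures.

z = ln(S₂/S₁) / ln(A₂/A₁) = ln(25/12) / ln(95.1/12.8) = 0.7340 / 2.0055 = 0.3660
c = S₁ / A₁^z = 12 / 12.8^0.3660 = 12 / 2.542 = 4.72

4.72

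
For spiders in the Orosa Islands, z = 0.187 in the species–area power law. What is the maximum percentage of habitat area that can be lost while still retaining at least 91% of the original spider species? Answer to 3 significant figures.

Need (A_new/A_old)^0.187 = 0.91, so A_new/A_old = 0.91^(1/0.187) = 0.91^5.348
ln(A_new/A_old) = ln 0.91 / 0.187 = -0.0943 / 0.187 = -0.5043
A_new/A_old = e^-0.5043 ≈ 0.6039
Fraction that can be lost = 1 − 0.6039 = 0.3961

39.6%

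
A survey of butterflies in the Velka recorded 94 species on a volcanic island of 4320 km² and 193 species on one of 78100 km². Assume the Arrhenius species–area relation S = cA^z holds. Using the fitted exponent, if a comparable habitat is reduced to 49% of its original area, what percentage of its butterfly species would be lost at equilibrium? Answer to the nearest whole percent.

z = ln(193/94) / ln(78100/4320) = 0.7194 / 2.8947 = 0.2485
S_new/S_old = (A_new/A_old)^z = 0.49^0.2485 = exp(0.2485 × -0.7133) = 0.8375
Fraction lost = 1 − 0.8375 = 0.1625

16%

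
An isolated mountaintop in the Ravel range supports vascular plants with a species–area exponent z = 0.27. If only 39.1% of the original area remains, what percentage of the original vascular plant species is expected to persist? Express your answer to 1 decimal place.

S_new/S_old = (A_new/A_old)^z = 0.391^0.27
= exp(0.27 × ln 0.391) = exp(0.27 × -0.9390) = exp(-0.2535) ≈ 0.776

77.6%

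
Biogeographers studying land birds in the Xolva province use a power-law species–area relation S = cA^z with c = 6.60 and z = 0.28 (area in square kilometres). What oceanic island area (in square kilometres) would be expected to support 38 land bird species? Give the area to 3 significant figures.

38 = 6.6 × A^0.28  ⇒  A^0.28 = 38/6.6 = 5.758
ln A = ln(5.758) / 0.28 = 1.7505 / 0.28 = 6.2518
A = e^6.2518 ≈ 519 square kilometres

519 square kilometres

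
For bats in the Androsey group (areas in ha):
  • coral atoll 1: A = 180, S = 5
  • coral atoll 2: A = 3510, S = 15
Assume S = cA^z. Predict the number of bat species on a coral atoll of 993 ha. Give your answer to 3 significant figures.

z = ln(15/5) / ln(3510/180) = 1.0986 / 2.9704 = 0.3699
c = 5 / 180^0.3699 = 5 / 6.825 = 0.7326
S₃ = 0.7326 × 993^0.3699 = 0.7326 × 12.84 ≈ 9.403

9.40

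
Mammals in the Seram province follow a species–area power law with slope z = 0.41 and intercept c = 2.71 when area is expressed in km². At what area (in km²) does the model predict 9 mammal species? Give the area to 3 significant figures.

9 = 2.71 × A^0.41  ⇒  A^0.41 = 9/2.71 = 3.321
ln A = ln(3.321) / 0.41 = 1.2003 / 0.41 = 2.9275
A = e^2.9275 ≈ 18.68 km²

18.7 km²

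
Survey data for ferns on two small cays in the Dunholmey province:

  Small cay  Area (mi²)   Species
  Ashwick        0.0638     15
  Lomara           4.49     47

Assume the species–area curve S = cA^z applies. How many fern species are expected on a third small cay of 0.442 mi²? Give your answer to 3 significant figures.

z = ln(47/15) / ln(4.49/0.0638) = 1.1421 / 4.2539 = 0.2685
c = 15 / 0.0638^0.2685 = 15 / 0.4777 = 31.4
S₃ = 31.4 × 0.442^0.2685 = 31.4 × 0.8032 ≈ 25.22

25.2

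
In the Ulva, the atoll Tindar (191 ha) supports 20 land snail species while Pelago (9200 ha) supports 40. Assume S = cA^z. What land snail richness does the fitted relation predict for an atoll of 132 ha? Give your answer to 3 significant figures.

18.7

z = ln(40/20) / ln(9200/191) = 0.6931 / 3.8747 = 0.1789
c = 20 / 191^0.1789 = 20 / 2.559 = 7.816
S₃ = 7.816 × 132^0.1789 = 7.816 × 2.395 ≈ 18.72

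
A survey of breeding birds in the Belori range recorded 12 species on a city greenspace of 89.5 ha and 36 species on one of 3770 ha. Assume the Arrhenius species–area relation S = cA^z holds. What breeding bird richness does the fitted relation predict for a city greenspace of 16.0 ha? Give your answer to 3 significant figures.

z = ln(36/12) / ln(3770/89.5) = 1.0986 / 3.7406 = 0.2937
c = 12 / 89.5^0.2937 = 12 / 3.743 = 3.206
S₃ = 3.206 × 16^0.2937 = 3.206 × 2.258 ≈ 7.237

7.24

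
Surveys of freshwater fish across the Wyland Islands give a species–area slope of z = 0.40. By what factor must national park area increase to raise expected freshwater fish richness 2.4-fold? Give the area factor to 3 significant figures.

(A₂/A₁)^0.4 = 2.4, so A₂/A₁ = 2.4^(1/0.4) = 2.4^2.5
ln(A₂/A₁) = ln 2.4 / 0.4 = 0.8755 / 0.4 = 2.1887
A₂/A₁ = e^2.1887 ≈ 8.923

8.92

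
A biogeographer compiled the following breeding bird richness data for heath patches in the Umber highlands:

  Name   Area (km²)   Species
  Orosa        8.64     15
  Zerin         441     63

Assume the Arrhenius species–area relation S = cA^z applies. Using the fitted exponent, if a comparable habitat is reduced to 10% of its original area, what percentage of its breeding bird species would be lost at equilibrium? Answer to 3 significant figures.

56.8%

z = ln(63/15) / ln(441/8.64) = 1.4351 / 3.9326 = 0.3649
S_new/S_old = (A_new/A_old)^z = 0.1^0.3649 = exp(0.3649 × -2.3026) = 0.4316
Fraction lost = 1 − 0.4316 = 0.5684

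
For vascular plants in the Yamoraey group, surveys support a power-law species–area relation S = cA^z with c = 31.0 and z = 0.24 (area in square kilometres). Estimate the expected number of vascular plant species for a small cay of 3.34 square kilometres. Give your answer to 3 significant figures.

41.4

S = 31 × 3.34^0.24
ln S = ln 31 + 0.24 × ln 3.34 = 3.4340 + 0.24 × 1.2060 = 3.7234
S = e^3.7234 ≈ 41.41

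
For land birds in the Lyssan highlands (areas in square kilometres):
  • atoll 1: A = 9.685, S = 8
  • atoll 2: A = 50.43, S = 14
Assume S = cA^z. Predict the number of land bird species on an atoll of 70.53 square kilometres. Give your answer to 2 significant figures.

z = ln(14/8) / ln(50.43/9.685) = 0.5596 / 1.6500 = 0.3392
c = 8 / 9.685^0.3392 = 8 / 2.16 = 3.704
S₃ = 3.704 × 70.53^0.3392 = 3.704 × 4.235 ≈ 15.69

16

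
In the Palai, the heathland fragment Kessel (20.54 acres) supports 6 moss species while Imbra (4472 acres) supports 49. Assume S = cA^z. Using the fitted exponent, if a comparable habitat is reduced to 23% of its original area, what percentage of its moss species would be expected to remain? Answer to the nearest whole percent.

z = ln(49/6) / ln(4472/20.54) = 2.1001 / 5.3832 = 0.3901
S_new/S_old = (A_new/A_old)^z = 0.23^0.3901 = exp(0.3901 × -1.4697) = 0.5636

56%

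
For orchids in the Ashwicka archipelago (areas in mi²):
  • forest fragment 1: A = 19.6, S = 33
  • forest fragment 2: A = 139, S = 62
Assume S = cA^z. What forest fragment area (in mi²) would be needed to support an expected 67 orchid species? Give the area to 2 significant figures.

z = ln(62/33) / ln(139/19.6) = 0.6306 / 1.9589 = 0.3219
c = 33 / 19.6^0.3219 = 33 / 2.606 = 12.66
A = (67/12.66)^(1/0.3219) ⇒ ln A = ln(5.291)/0.3219 = 5.1754
A = e^5.1754 ≈ 176.9 mi²

180 mi²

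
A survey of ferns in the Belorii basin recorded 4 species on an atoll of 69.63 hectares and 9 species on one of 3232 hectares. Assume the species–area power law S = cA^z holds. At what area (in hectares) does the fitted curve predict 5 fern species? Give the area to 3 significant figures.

z = ln(9/4) / ln(3232/69.63) = 0.8109 / 3.8377 = 0.2113
c = 4 / 69.63^0.2113 = 4 / 2.451 = 1.632
A = (5/1.632)^(1/0.2113) ⇒ ln A = ln(3.064)/0.2113 = 5.2992
A = e^5.2992 ≈ 200.2 hectares

200 hectares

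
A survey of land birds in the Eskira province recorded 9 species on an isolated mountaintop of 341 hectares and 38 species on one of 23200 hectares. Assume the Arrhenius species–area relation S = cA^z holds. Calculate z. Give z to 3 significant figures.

0.341

Taking logs: ln S = ln c + z ln A, so z = (ln S₂ − ln S₁)/(ln A₂ − ln A₁).
z = ln(38/9) / ln(23200/341) = ln(4.222) / ln(68.04) = 1.4404 / 4.2200 = 0.3413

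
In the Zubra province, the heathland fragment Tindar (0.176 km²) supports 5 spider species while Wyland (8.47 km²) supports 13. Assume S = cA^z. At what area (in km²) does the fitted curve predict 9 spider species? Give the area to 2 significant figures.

1.9 km²

z = ln(13/5) / ln(8.47/0.176) = 0.9555 / 3.8738 = 0.2467
c = 5 / 0.176^0.2467 = 5 / 0.6515 = 7.675
A = (9/7.675)^(1/0.2467) ⇒ ln A = ln(1.173)/0.2467 = 0.6457
A = e^0.6457 ≈ 1.907 km²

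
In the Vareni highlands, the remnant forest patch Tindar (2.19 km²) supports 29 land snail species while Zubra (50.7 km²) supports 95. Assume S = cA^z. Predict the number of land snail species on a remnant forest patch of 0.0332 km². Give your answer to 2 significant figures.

z = ln(95/29) / ln(50.7/2.19) = 1.1866 / 3.1420 = 0.3776
c = 29 / 2.19^0.3776 = 29 / 1.345 = 21.57
S₃ = 21.57 × 0.0332^0.3776 = 21.57 × 0.2764 ≈ 5.961

6.0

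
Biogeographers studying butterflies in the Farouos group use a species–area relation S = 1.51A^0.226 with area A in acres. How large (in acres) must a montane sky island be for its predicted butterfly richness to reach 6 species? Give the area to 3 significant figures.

6 = 1.51 × A^0.226  ⇒  A^0.226 = 6/1.51 = 3.974
ln A = ln(3.974) / 0.226 = 1.3796 / 0.226 = 6.1046
A = e^6.1046 ≈ 447.9 acres

448 acres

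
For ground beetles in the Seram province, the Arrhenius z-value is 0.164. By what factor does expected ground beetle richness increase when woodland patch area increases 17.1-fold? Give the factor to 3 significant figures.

S₂/S₁ = (A₂/A₁)^z = 17.1^0.164
ln(S₂/S₁) = 0.164 × ln 17.1 = 0.164 × 2.8391 = 0.4656
S₂/S₁ = e^0.4656 ≈ 1.593

1.59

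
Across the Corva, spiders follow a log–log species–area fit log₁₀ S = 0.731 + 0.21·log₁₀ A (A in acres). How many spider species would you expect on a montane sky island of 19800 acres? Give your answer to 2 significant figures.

S = 5.383 × 19800^0.21
ln S = ln 5.383 + 0.21 × ln 19800 = 1.6832 + 0.21 × 9.8934 = 3.7608
S = e^3.7608 ≈ 42.98

43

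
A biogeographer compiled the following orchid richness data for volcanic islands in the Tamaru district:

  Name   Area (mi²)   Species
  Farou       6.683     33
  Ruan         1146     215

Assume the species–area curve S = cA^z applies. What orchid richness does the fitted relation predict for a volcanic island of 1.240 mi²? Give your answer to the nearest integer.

z = ln(215/33) / ln(1146/6.683) = 1.8741 / 5.1445 = 0.3643
c = 33 / 6.683^0.3643 = 33 / 1.998 = 16.52
S₃ = 16.52 × 1.24^0.3643 = 16.52 × 1.082 ≈ 17.87

18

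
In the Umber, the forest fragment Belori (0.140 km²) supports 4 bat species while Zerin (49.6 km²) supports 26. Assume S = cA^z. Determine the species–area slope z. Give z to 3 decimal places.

Taking logs: ln S = ln c + z ln A, so z = (ln S₂ − ln S₁)/(ln A₂ − ln A₁).
z = ln(26/4) / ln(49.6/0.14) = ln(6.5) / ln(354.3) = 1.8718 / 5.8701 = 0.3189

0.319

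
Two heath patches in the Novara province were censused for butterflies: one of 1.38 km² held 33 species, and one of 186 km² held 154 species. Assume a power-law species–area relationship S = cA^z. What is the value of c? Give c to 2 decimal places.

29.82

z = ln(S₂/S₁) / ln(A₂/A₁) = ln(154/33) / ln(186/1.38) = 1.5404 / 4.9037 = 0.3141
c = S₁ / A₁^z = 33 / 1.38^0.3141 = 33 / 1.106 = 29.82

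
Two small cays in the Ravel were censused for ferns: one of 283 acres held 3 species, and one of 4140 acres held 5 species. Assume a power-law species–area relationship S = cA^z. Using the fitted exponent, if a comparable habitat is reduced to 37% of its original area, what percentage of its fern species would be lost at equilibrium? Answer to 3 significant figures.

17.2%

z = ln(5/3) / ln(4140/283) = 0.5108 / 2.6830 = 0.1904
S_new/S_old = (A_new/A_old)^z = 0.37^0.1904 = exp(0.1904 × -0.9943) = 0.8275
Fraction lost = 1 − 0.8275 = 0.1725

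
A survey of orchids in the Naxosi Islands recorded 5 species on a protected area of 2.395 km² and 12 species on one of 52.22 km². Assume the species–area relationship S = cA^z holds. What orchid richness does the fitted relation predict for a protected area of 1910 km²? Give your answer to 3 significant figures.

33.4

z = ln(12/5) / ln(52.22/2.395) = 0.8755 / 3.0821 = 0.2841
c = 5 / 2.395^0.2841 = 5 / 1.282 = 3.901
S₃ = 3.901 × 1910^0.2841 = 3.901 × 8.55 ≈ 33.36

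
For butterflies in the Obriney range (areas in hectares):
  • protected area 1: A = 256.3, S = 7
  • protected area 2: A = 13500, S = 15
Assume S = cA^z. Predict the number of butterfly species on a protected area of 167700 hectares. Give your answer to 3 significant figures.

24.3

z = ln(15/7) / ln(13500/256.3) = 0.7621 / 3.9641 = 0.1923
c = 7 / 256.3^0.1923 = 7 / 2.905 = 2.41
S₃ = 2.41 × 167700^0.1923 = 2.41 × 10.1 ≈ 24.35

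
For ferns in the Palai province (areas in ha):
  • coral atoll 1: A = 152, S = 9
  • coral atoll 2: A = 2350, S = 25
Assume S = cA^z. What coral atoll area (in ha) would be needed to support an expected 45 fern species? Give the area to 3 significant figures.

z = ln(25/9) / ln(2350/152) = 1.0217 / 2.7383 = 0.3731
c = 9 / 152^0.3731 = 9 / 6.517 = 1.381
A = (45/1.381)^(1/0.3731) ⇒ ln A = ln(32.58)/0.3731 = 9.3376
A = e^9.3376 ≈ 11357 ha

11400 ha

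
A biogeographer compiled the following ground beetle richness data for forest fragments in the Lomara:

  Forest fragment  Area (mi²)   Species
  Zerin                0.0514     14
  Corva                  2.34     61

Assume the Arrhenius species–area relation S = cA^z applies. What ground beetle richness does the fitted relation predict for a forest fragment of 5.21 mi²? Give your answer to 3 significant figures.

83.0

z = ln(61/14) / ln(2.34/0.0514) = 1.4718 / 3.8183 = 0.3855
c = 14 / 0.0514^0.3855 = 14 / 0.3185 = 43.96
S₃ = 43.96 × 5.21^0.3855 = 43.96 × 1.889 ≈ 83.05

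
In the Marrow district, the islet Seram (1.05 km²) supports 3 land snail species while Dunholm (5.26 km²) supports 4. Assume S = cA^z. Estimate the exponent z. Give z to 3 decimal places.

Taking logs: ln S = ln c + z ln A, so z = (ln S₂ − ln S₁)/(ln A₂ − ln A₁).
z = ln(4/3) / ln(5.26/1.05) = ln(1.333) / ln(5.01) = 0.2877 / 1.6113 = 0.1785

0.179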